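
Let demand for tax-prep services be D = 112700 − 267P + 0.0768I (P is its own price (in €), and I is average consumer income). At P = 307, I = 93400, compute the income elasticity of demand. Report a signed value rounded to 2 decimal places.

0.19

At the given values, D = 112700 − 267(307) + 0.0768(93400) = 37904.12.
∂D/∂I = 0.0768.
E = (0.0768) × (93400/37904.12) = 0.1892…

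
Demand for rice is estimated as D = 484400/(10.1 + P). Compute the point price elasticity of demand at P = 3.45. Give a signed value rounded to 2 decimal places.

-0.25

dD/dP = −484400/(10.1 + P)² = -2638.31. At P = 3.45, D = 35749.1.
Ed = (dD/dP)·(P/D) = (-2638.31) × (3.45/35749.1) = -0.2546…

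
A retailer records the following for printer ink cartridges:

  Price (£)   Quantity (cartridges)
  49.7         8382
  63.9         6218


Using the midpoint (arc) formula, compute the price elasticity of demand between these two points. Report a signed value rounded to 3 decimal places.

%ΔQ = (6218 − 8382) / [(8382 + 6218)/2] = -2164/7300 = -0.296438…
%ΔP = (63.9 − 49.7) / [(49.7 + 63.9)/2] = 14.2/56.8 = 0.25
Arc Ed = %ΔQ / %ΔP = (-2164/7300) / (14.2/56.8) = -1.18575…

-1.186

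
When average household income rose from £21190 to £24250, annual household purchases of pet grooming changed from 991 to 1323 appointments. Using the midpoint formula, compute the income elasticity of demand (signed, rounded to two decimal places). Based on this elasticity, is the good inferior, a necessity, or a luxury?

%ΔQ = (1323 − 991)/[( 991 + 1323)/2] = 332/1157 = 0.286949…
%ΔIncome = (24250 − 21190)/[( 21190 + 24250)/2] = 3060/22720 = 0.134683…
E_income = (332/1157) / (3060/22720) = 2.1305…
E_income > 1 ⇒ normal good, luxury.

2.13; luxury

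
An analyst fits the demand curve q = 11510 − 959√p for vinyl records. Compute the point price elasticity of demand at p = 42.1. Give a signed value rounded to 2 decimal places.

dq/dp = −959/(2√p) = -73.9005. At p = 42.1, q = 5287.58.
Ed = (dq/dp)·(p/q) = (-73.9005) × (42.1/5287.58) = -0.5884…

-0.59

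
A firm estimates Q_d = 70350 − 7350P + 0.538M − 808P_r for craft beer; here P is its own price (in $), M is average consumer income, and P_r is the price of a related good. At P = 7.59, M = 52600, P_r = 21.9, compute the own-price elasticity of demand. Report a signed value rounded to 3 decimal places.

-2.217

At the given values, Q_d = 70350 − 7350(7.59) + 0.538(52600) − 808(21.9) = 25167.1.
∂Q_d/∂P = −7350.
E = (-7350) × (7.59/25167.1) = -2.21664…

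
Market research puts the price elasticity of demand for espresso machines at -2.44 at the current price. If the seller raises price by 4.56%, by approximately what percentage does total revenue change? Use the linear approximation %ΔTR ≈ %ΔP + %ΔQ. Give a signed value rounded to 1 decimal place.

%ΔQ ≈ Ed × %ΔP = (-2.44) × (+4.56%) = -11.1264%
%ΔTR ≈ %ΔP + %ΔQ = (+4.56%) + (-11.1264%) = -6.5664%

-6.6%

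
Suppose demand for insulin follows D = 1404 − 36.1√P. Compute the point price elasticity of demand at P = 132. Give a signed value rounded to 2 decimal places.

dD/dP = −36.1/(2√P) = -1.57105. At P = 132, D = 989.243.
Ed = (dD/dP)·(P/D) = (-1.57105) × (132/989.243) = -0.2096…

-0.21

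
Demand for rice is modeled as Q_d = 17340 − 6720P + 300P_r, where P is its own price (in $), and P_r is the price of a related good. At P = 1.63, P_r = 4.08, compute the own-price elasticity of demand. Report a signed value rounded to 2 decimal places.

-1.44

At the given values, Q_d = 17340 − 6720(1.63) + 300(4.08) = 7610.4.
∂Q_d/∂P = −6720.
E = (-6720) × (1.63/7610.4) = -1.4392…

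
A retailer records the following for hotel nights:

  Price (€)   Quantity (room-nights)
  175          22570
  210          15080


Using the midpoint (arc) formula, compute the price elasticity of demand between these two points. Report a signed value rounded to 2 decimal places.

-2.19

%ΔQ = (15080 − 22570) / [(22570 + 15080)/2] = -7490/18825 = -0.397875…
%ΔP = (210 − 175) / [(175 + 210)/2] = 35/192.5 = 0.181818…
Arc Ed = %ΔQ / %ΔP = (-7490/18825) / (35/192.5) = -2.1883…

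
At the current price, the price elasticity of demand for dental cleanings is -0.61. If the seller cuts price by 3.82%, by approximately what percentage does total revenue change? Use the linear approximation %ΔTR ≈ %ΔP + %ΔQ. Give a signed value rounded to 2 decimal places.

-1.49%

%ΔQ ≈ Ed × %ΔP = (-0.61) × (-3.82%) = +2.3302%
%ΔTR ≈ %ΔP + %ΔQ = (-3.82%) + (+2.3302%) = -1.4898%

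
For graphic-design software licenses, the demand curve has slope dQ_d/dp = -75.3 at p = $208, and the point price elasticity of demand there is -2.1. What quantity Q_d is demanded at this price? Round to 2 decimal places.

Ed = (dQ_d/dp)·(p/Q_d) ⇒ Q_d = (dQ_d/dp)·p/Ed = (-75.3)·208/(-2.1) = 7458.2857…

7458.29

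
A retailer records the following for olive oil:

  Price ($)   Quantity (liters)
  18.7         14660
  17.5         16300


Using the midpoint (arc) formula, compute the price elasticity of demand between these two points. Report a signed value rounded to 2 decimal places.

-1.60

%ΔQ = (16300 − 14660) / [(14660 + 16300)/2] = 1640/15480 = 0.105943…
%ΔP = (17.5 − 18.7) / [(18.7 + 17.5)/2] = -1.2/18.1 = -0.066298…
Arc Ed = %ΔQ / %ΔP = (1640/15480) / (-1.2/18.1) = -1.5979…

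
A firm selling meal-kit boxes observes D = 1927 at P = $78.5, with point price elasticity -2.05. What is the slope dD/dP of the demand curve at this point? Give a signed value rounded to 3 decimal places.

-50.323

Ed = (dD/dP)·(P/D) ⇒ dD/dP = Ed·D/P = (-2.05)·1927/78.5 = -50.32292…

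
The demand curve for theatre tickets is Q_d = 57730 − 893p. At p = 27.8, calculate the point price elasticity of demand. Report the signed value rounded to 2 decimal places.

dQ_d/dp = −893. At p = 27.8, Q_d = 57730 − 893(27.8) = 32904.6.
Ed = (dQ_d/dp)·(p/Q_d) = −893 × (27.8/32904.6) = -0.7544…

-0.75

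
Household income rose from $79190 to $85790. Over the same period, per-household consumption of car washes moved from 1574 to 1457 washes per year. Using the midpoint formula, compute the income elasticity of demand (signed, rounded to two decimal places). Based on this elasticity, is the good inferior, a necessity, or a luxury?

-0.96; inferior

%ΔQ = (1457 − 1574)/[( 1574 + 1457)/2] = -117/1515.5 = -0.077202…
%ΔIncome = (85790 − 79190)/[( 79190 + 85790)/2] = 6600/82490 = 0.080009…
E_income = (-117/1515.5) / (6600/82490) = -0.9649…
E_income < 0 ⇒ inferior good.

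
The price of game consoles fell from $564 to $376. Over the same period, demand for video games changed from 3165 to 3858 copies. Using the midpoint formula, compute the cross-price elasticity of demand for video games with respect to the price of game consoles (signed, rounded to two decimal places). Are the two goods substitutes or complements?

%ΔQ_{video games} = (3858 − 3165)/avg = 693/3511.5 = 0.197351…
%ΔP_{game consoles} = (376 − 564)/avg = -188/470 = -0.4
E_cross = (693/3511.5) / (-188/470) = -0.4933…
E_cross < 0 ⇒ the goods are complements.

-0.49; complements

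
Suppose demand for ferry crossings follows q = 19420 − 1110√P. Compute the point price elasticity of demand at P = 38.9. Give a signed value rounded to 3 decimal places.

dq/dP = −1110/(2√P) = -88.9853. At P = 38.9, q = 12496.9.
Ed = (dq/dP)·(P/q) = (-88.9853) × (38.9/12496.9) = -0.27698…

-0.277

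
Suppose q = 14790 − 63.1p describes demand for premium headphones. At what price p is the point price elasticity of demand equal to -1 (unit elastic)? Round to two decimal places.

Ed = −63.1p/(14790 − 63.1p). Set this equal to -1:
63.1p = 1·(14790 − 63.1p) ⇒ 63.1p(1 + 1) = 1·14790
p = 1·14790 / (63.1·2) = 117.1949…

117.19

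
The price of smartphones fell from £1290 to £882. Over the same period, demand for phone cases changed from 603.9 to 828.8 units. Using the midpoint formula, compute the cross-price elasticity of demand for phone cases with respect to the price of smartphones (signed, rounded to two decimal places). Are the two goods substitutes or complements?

-0.84; complements

%ΔQ_{phone cases} = (828.8 − 603.9)/avg = 224.9/716.35 = 0.313952…
%ΔP_{smartphones} = (882 − 1290)/avg = -408/1086 = -0.375690…
E_cross = (224.9/716.35) / (-408/1086) = -0.8356…
E_cross < 0 ⇒ the goods are complements.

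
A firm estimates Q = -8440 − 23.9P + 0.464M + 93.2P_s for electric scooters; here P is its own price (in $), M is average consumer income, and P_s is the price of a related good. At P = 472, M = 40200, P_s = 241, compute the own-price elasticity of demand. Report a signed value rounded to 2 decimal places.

-0.53

At the given values, Q = -8440 − 23.9(472) + 0.464(40200) + 93.2(241) = 21393.2.
∂Q/∂P = −23.9.
E = (-23.9) × (472/21393.2) = -0.5273…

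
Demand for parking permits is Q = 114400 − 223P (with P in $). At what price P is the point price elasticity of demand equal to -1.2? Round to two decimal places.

279.82

Ed = −223P/(114400 − 223P). Set this equal to -1.2:
223P = 1.2·(114400 − 223P) ⇒ 223P(1 + 1.2) = 1.2·114400
P = 1.2·114400 / (223·2.2) = 279.8206…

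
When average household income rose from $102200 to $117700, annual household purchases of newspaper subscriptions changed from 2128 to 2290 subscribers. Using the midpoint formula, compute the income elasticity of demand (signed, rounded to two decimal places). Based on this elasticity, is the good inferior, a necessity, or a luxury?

%ΔQ = (2290 − 2128)/[( 2128 + 2290)/2] = 162/2209 = 0.073336…
%ΔIncome = (117700 − 102200)/[( 102200 + 117700)/2] = 15500/109950 = 0.140973…
E_income = (162/2209) / (15500/109950) = 0.5202…
0 < E_income < 1 ⇒ normal good, necessity.

0.52; necessity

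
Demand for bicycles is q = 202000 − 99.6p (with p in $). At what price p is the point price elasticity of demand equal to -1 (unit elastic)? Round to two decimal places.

1014.06

Ed = −99.6p/(202000 − 99.6p). Set this equal to -1:
99.6p = 1·(202000 − 99.6p) ⇒ 99.6p(1 + 1) = 1·202000
p = 1·202000 / (99.6·2) = 1014.0562…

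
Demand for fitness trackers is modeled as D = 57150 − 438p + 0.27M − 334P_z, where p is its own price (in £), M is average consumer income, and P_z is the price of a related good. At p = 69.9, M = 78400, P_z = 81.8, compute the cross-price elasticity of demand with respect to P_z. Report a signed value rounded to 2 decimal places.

At the given values, D = 57150 − 438(69.9) + 0.27(78400) − 334(81.8) = 20380.6.
∂D/∂P_z = -334.
E = (-334) × (81.8/20380.6) = -1.3405…

-1.34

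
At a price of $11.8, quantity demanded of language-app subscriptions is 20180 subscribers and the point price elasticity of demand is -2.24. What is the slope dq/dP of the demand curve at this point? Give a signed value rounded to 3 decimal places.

-3830.780

Ed = (dq/dP)·(P/q) ⇒ dq/dP = Ed·q/P = (-2.24)·20180/11.8 = -3830.77966…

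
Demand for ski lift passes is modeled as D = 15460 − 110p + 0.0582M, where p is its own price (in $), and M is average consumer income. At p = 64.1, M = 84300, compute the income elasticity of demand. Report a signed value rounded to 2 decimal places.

0.37

At the given values, D = 15460 − 110(64.1) + 0.0582(84300) = 13315.26.
∂D/∂M = 0.0582.
E = (0.0582) × (84300/13315.26) = 0.3684…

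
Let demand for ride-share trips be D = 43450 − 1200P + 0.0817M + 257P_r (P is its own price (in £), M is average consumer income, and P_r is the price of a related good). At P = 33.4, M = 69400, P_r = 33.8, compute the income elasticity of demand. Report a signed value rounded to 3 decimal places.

0.320

At the given values, D = 43450 − 1200(33.4) + 0.0817(69400) + 257(33.8) = 17726.58.
∂D/∂M = 0.0817.
E = (0.0817) × (69400/17726.58) = 0.31985…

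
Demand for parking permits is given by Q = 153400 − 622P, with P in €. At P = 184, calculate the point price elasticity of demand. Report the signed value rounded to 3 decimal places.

dQ/dP = −622. At P = 184, Q = 153400 − 622(184) = 38952.
Ed = (dQ/dP)·(P/Q) = −622 × (184/38952) = -2.93818…

-2.938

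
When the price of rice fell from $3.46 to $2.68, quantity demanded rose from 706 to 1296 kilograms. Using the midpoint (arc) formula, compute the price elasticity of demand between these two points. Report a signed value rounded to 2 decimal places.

-2.32

%ΔQ = (1296 − 706) / [(706 + 1296)/2] = 590/1001 = 0.589410…
%ΔP = (2.68 − 3.46) / [(3.46 + 2.68)/2] = -0.78/3.07 = -0.254071…
Arc Ed = %ΔQ / %ΔP = (590/1001) / (-0.78/3.07) = -2.3198…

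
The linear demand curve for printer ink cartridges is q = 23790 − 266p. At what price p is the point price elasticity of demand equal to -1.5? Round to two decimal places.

Ed = −266p/(23790 − 266p). Set this equal to -1.5:
266p = 1.5·(23790 − 266p) ⇒ 266p(1 + 1.5) = 1.5·23790
p = 1.5·23790 / (266·2.5) = 53.6616…

53.66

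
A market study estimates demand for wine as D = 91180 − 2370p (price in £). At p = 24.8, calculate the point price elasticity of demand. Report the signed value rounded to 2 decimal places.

dD/dp = −2370. At p = 24.8, D = 91180 − 2370(24.8) = 32404.
Ed = (dD/dp)·(p/D) = −2370 × (24.8/32404) = -1.8138…

-1.81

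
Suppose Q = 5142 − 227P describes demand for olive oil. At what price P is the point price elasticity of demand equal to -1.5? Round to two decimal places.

Ed = −227P/(5142 − 227P). Set this equal to -1.5:
227P = 1.5·(5142 − 227P) ⇒ 227P(1 + 1.5) = 1.5·5142
P = 1.5·5142 / (227·2.5) = 13.5911…

13.59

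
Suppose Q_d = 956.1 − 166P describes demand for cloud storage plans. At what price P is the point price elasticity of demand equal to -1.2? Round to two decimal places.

Ed = −166P/(956.1 − 166P). Set this equal to -1.2:
166P = 1.2·(956.1 − 166P) ⇒ 166P(1 + 1.2) = 1.2·956.1
P = 1.2·956.1 / (166·2.2) = 3.1416…

3.14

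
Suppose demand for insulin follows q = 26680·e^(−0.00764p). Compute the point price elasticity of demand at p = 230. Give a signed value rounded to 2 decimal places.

dq/dp = −0.00764·q = -35.1671. At p = 230, q = 4603.03.
Ed = (dq/dp)·(p/q) = (-35.1671) × (230/4603.03) = -1.7572

-1.76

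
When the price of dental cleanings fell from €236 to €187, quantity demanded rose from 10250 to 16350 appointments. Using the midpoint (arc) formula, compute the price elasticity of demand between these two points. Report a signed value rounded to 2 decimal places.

%ΔQ = (16350 − 10250) / [(10250 + 16350)/2] = 6100/13300 = 0.458646…
%ΔP = (187 − 236) / [(236 + 187)/2] = -49/211.5 = -0.231678…
Arc Ed = %ΔQ / %ΔP = (6100/13300) / (-49/211.5) = -1.9796…

-1.98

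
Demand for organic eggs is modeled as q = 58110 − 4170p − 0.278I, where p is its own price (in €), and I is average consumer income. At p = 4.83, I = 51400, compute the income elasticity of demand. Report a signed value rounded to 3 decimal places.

-0.603

At the given values, q = 58110 − 4170(4.83) − 0.278(51400) = 23679.7.
∂q/∂I = -0.278.
E = (-0.278) × (51400/23679.7) = -0.60343…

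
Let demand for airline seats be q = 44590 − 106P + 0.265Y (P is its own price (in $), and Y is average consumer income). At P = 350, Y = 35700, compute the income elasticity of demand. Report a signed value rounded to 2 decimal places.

0.56

At the given values, q = 44590 − 106(350) + 0.265(35700) = 16950.5.
∂q/∂Y = 0.265.
E = (0.265) × (35700/16950.5) = 0.5581…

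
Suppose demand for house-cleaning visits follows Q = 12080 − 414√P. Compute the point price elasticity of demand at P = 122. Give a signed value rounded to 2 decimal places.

-0.30

dQ/dP = −414/(2√P) = -18.7409. At P = 122, Q = 7507.22.
Ed = (dQ/dP)·(P/Q) = (-18.7409) × (122/7507.22) = -0.3045…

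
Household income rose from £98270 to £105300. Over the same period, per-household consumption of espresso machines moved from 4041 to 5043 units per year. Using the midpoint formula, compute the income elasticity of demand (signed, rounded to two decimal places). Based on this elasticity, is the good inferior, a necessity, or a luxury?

3.19; luxury

%ΔQ = (5043 − 4041)/[( 4041 + 5043)/2] = 1002/4542 = 0.220607…
%ΔIncome = (105300 − 98270)/[( 98270 + 105300)/2] = 7030/101785 = 0.069067…
E_income = (1002/4542) / (7030/101785) = 3.1941…
E_income > 1 ⇒ normal good, luxury.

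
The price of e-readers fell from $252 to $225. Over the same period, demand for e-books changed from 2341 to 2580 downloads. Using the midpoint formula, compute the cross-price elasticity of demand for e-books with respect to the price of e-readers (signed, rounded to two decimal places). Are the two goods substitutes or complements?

%ΔQ_{e-books} = (2580 − 2341)/avg = 239/2460.5 = 0.097134…
%ΔP_{e-readers} = (225 − 252)/avg = -27/238.5 = -0.113207…
E_cross = (239/2460.5) / (-27/238.5) = -0.8580…
E_cross < 0 ⇒ the goods are complements.

-0.86; complements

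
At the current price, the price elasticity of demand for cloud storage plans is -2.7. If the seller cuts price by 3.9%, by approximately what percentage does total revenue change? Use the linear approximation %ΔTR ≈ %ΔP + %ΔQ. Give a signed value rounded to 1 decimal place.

%ΔQ ≈ Ed × %ΔP = (-2.7) × (-3.9%) = +10.5300%
%ΔTR ≈ %ΔP + %ΔQ = (-3.9%) + (+10.5300%) = +6.6300%

+6.6%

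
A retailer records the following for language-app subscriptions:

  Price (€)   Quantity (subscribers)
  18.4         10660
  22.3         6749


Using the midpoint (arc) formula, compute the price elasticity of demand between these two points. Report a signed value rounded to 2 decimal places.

-2.34

%ΔQ = (6749 − 10660) / [(10660 + 6749)/2] = -3911/8704.5 = -0.449307…
%ΔP = (22.3 − 18.4) / [(18.4 + 22.3)/2] = 3.9/20.35 = 0.191646…
Arc Ed = %ΔQ / %ΔP = (-3911/8704.5) / (3.9/20.35) = -2.3444…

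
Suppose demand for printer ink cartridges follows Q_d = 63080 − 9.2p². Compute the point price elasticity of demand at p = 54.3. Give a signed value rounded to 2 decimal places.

-1.51

dQ_d/dp = −2·9.2·p = -999.12. At p = 54.3, Q_d = 35953.892.
Ed = (dQ_d/dp)·(p/Q_d) = (-999.12) × (54.3/35953.892) = -1.5089…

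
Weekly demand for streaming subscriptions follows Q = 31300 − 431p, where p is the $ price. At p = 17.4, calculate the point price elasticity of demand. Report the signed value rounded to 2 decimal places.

dQ/dp = −431. At p = 17.4, Q = 31300 − 431(17.4) = 23800.6.
Ed = (dQ/dp)·(p/Q) = −431 × (17.4/23800.6) = -0.3150…

-0.32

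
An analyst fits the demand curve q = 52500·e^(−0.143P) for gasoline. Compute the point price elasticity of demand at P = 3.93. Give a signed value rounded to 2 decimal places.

-0.56

dq/dP = −0.143·q = -4279.83. At P = 3.93, q = 29928.9.
Ed = (dq/dP)·(P/q) = (-4279.83) × (3.93/29928.9) = -0.5619…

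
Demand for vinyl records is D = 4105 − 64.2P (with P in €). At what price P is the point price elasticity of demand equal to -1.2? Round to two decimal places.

Ed = −64.2P/(4105 − 64.2P). Set this equal to -1.2:
64.2P = 1.2·(4105 − 64.2P) ⇒ 64.2P(1 + 1.2) = 1.2·4105
P = 1.2·4105 / (64.2·2.2) = 34.8768…

34.88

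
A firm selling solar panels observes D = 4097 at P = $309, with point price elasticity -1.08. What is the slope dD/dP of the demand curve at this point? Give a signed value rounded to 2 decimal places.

-14.32

Ed = (dD/dP)·(P/D) ⇒ dD/dP = Ed·D/P = (-1.08)·4097/309 = -14.3196…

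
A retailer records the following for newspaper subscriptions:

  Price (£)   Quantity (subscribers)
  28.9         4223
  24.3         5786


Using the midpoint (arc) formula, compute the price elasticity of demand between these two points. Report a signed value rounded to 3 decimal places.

%ΔQ = (5786 − 4223) / [(4223 + 5786)/2] = 1563/5004.5 = 0.312318…
%ΔP = (24.3 − 28.9) / [(28.9 + 24.3)/2] = -4.6/26.6 = -0.172932…
Arc Ed = %ΔQ / %ΔP = (1563/5004.5) / (-4.6/26.6) = -1.80601…

-1.806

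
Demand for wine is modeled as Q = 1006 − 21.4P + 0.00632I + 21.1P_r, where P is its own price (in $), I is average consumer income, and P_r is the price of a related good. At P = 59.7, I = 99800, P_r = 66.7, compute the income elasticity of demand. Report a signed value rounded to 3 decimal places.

At the given values, Q = 1006 − 21.4(59.7) + 0.00632(99800) + 21.1(66.7) = 1766.526.
∂Q/∂I = 0.00632.
E = (0.00632) × (99800/1766.526) = 0.35704…

0.357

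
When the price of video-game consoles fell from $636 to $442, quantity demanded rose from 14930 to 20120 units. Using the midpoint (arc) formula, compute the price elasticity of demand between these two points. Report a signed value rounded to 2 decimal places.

%ΔQ = (20120 − 14930) / [(14930 + 20120)/2] = 5190/17525 = 0.296148…
%ΔP = (442 − 636) / [(636 + 442)/2] = -194/539 = -0.359925…
Arc Ed = %ΔQ / %ΔP = (5190/17525) / (-194/539) = -0.8228…

-0.82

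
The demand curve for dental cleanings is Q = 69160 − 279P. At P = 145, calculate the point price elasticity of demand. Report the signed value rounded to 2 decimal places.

-1.41

dQ/dP = −279. At P = 145, Q = 69160 − 279(145) = 28705.
Ed = (dQ/dP)·(P/Q) = −279 × (145/28705) = -1.4093…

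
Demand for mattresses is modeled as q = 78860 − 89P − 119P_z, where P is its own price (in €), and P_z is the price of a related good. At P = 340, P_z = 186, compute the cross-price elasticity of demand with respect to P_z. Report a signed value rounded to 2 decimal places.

At the given values, q = 78860 − 89(340) − 119(186) = 26466.
∂q/∂P_z = -119.
E = (-119) × (186/26466) = -0.8363…

-0.84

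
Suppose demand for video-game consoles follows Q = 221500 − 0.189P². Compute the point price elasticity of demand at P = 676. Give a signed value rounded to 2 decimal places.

-1.28

dQ/dP = −2·0.189·P = -255.528. At P = 676, Q = 135131.536.
Ed = (dQ/dP)·(P/Q) = (-255.528) × (676/135131.536) = -1.2782…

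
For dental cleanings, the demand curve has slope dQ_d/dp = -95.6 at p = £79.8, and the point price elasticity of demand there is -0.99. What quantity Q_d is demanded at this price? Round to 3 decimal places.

Ed = (dQ_d/dp)·(p/Q_d) ⇒ Q_d = (dQ_d/dp)·p/Ed = (-95.6)·79.8/(-0.99) = 7705.93939…

7705.939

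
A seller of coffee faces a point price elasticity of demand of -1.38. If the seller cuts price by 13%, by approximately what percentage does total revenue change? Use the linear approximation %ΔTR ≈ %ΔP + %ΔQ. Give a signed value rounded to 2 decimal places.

+4.94%

%ΔQ ≈ Ed × %ΔP = (-1.38) × (-13%) = +17.9400%
%ΔTR ≈ %ΔP + %ΔQ = (-13%) + (+17.9400%) = +4.9400%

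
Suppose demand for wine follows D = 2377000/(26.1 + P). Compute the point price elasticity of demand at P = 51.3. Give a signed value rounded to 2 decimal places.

dD/dP = −2377000/(26.1 + P)² = -396.778. At P = 51.3, D = 30710.6.
Ed = (dD/dP)·(P/D) = (-396.778) × (51.3/30710.6) = -0.6627…

-0.66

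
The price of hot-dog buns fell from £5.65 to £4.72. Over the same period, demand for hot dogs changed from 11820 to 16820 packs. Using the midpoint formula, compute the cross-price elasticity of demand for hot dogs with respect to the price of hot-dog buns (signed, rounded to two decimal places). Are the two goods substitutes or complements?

-1.95; complements

%ΔQ_{hot dogs} = (16820 − 11820)/avg = 5000/14320 = 0.349162…
%ΔP_{hot-dog buns} = (4.72 − 5.65)/avg = -0.93/5.185 = -0.179363…
E_cross = (5000/14320) / (-0.93/5.185) = -1.9466…
E_cross < 0 ⇒ the goods are complements.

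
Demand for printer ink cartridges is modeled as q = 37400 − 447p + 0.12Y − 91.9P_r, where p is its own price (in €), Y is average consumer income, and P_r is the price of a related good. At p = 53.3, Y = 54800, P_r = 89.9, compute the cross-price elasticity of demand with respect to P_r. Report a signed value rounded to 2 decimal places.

-0.69

At the given values, q = 37400 − 447(53.3) + 0.12(54800) − 91.9(89.9) = 11889.09.
∂q/∂P_r = -91.9.
E = (-91.9) × (89.9/11889.09) = -0.6949…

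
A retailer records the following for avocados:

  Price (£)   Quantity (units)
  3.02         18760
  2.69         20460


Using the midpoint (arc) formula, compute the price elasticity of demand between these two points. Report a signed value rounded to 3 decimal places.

-0.750

%ΔQ = (20460 − 18760) / [(18760 + 20460)/2] = 1700/19610 = 0.086690…
%ΔP = (2.69 − 3.02) / [(3.02 + 2.69)/2] = -0.33/2.855 = -0.115586…
Arc Ed = %ΔQ / %ΔP = (1700/19610) / (-0.33/2.855) = -0.75000…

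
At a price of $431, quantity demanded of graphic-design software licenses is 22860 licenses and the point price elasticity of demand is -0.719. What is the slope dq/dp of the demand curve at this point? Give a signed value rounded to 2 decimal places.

Ed = (dq/dp)·(p/q) ⇒ dq/dp = Ed·q/p = (-0.719)·22860/431 = -38.1353…

-38.14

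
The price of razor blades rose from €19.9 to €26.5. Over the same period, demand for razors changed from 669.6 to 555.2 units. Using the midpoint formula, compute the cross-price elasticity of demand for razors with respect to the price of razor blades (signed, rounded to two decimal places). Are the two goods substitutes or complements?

%ΔQ_{razors} = (555.2 − 669.6)/avg = -114.4/612.4 = -0.186806…
%ΔP_{razor blades} = (26.5 − 19.9)/avg = 6.6/23.2 = 0.284482…
E_cross = (-114.4/612.4) / (6.6/23.2) = -0.6566…
E_cross < 0 ⇒ the goods are complements.

-0.66; complements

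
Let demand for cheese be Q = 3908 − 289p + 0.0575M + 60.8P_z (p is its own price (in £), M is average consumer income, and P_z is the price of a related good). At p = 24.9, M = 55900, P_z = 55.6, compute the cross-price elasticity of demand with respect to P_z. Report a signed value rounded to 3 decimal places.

1.022

At the given values, Q = 3908 − 289(24.9) + 0.0575(55900) + 60.8(55.6) = 3306.63.
∂Q/∂P_z = 60.8.
E = (60.8) × (55.6/3306.63) = 1.02233…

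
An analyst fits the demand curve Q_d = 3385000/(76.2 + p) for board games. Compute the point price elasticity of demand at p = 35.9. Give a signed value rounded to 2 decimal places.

-0.32

dQ_d/dp = −3385000/(76.2 + p)² = -269.369. At p = 35.9, Q_d = 30196.3.
Ed = (dQ_d/dp)·(p/Q_d) = (-269.369) × (35.9/30196.3) = -0.3202…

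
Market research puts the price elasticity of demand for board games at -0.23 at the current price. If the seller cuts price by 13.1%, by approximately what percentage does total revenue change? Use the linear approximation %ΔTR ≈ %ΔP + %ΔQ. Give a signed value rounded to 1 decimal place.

-10.1%

%ΔQ ≈ Ed × %ΔP = (-0.23) × (-13.1%) = +3.0130%
%ΔTR ≈ %ΔP + %ΔQ = (-13.1%) + (+3.0130%) = -10.0870%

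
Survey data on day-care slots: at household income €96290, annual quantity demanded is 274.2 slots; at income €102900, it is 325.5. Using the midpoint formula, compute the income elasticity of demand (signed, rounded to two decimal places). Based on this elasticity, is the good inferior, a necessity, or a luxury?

%ΔQ = (325.5 − 274.2)/[( 274.2 + 325.5)/2] = 51.3/299.85 = 0.171085…
%ΔIncome = (102900 − 96290)/[( 96290 + 102900)/2] = 6610/99595 = 0.066368…
E_income = (51.3/299.85) / (6610/99595) = 2.5778…
E_income > 1 ⇒ normal good, luxury.

2.58; luxury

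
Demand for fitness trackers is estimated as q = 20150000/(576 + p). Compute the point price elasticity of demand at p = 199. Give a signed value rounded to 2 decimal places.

dq/dp = −20150000/(576 + p)² = -33.5484. At p = 199, q = 26000.
Ed = (dq/dp)·(p/q) = (-33.5484) × (199/26000) = -0.2567…

-0.26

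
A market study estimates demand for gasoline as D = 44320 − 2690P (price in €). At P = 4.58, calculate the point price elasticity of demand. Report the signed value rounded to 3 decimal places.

-0.385

dD/dP = −2690. At P = 4.58, D = 44320 − 2690(4.58) = 31999.8.
Ed = (dD/dP)·(P/D) = −2690 × (4.58/31999.8) = -0.38500…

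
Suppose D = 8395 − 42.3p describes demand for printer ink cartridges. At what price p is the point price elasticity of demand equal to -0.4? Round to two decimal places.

56.70

Ed = −42.3p/(8395 − 42.3p). Set this equal to -0.4:
42.3p = 0.4·(8395 − 42.3p) ⇒ 42.3p(1 + 0.4) = 0.4·8395
p = 0.4·8395 / (42.3·1.4) = 56.7038…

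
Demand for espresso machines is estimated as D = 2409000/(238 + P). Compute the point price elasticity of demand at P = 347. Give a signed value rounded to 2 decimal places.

-0.59

dD/dP = −2409000/(238 + P)² = -7.03923. At P = 347, D = 4117.95.
Ed = (dD/dP)·(P/D) = (-7.03923) × (347/4117.95) = -0.5931…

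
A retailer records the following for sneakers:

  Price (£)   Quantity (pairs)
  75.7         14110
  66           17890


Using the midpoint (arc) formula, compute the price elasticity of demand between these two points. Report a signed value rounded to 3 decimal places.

-1.726

%ΔQ = (17890 − 14110) / [(14110 + 17890)/2] = 3780/16000 = 0.23625
%ΔP = (66 − 75.7) / [(75.7 + 66)/2] = -9.7/70.85 = -0.136908…
Arc Ed = %ΔQ / %ΔP = (3780/16000) / (-9.7/70.85) = -1.72559…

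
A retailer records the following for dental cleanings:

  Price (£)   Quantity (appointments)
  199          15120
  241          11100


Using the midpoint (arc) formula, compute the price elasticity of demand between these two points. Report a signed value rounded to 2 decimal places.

%ΔQ = (11100 − 15120) / [(15120 + 11100)/2] = -4020/13110 = -0.306636…
%ΔP = (241 − 199) / [(199 + 241)/2] = 42/220 = 0.190909…
Arc Ed = %ΔQ / %ΔP = (-4020/13110) / (42/220) = -1.6061…

-1.61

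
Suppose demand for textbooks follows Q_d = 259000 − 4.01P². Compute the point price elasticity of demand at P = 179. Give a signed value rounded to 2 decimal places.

-1.97

dQ_d/dP = −2·4.01·P = -1435.58. At P = 179, Q_d = 130515.59.
Ed = (dQ_d/dP)·(P/Q_d) = (-1435.58) × (179/130515.59) = -1.9688…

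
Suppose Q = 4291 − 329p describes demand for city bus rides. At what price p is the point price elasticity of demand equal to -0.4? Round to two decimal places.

3.73

Ed = −329p/(4291 − 329p). Set this equal to -0.4:
329p = 0.4·(4291 − 329p) ⇒ 329p(1 + 0.4) = 0.4·4291
p = 0.4·4291 / (329·1.4) = 3.7264…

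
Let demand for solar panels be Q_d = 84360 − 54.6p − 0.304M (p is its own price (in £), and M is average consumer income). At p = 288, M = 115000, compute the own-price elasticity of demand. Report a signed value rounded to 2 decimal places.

At the given values, Q_d = 84360 − 54.6(288) − 0.304(115000) = 33675.2.
∂Q_d/∂p = −54.6.
E = (-54.6) × (288/33675.2) = -0.4669…

-0.47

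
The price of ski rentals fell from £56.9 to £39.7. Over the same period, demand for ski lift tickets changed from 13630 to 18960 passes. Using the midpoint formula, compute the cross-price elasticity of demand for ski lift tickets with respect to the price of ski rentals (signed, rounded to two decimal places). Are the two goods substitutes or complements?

-0.92; complements

%ΔQ_{ski lift tickets} = (18960 − 13630)/avg = 5330/16295 = 0.327094…
%ΔP_{ski rentals} = (39.7 − 56.9)/avg = -17.2/48.3 = -0.356107…
E_cross = (5330/16295) / (-17.2/48.3) = -0.9185…
E_cross < 0 ⇒ the goods are complements.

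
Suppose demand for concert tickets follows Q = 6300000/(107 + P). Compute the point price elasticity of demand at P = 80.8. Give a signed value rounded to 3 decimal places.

dQ/dP = −6300000/(107 + P)² = -178.628. At P = 80.8, Q = 33546.3.
Ed = (dQ/dP)·(P/Q) = (-178.628) × (80.8/33546.3) = -0.43024…

-0.430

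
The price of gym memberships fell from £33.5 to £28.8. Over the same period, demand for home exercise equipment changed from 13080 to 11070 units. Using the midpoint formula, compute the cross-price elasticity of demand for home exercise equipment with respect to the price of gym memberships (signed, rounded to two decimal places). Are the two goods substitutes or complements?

%ΔQ_{home exercise equipment} = (11070 − 13080)/avg = -2010/12075 = -0.166459…
%ΔP_{gym memberships} = (28.8 − 33.5)/avg = -4.7/31.15 = -0.150882…
E_cross = (-2010/12075) / (-4.7/31.15) = 1.1032…
E_cross > 0 ⇒ the goods are substitutes.

1.10; substitutes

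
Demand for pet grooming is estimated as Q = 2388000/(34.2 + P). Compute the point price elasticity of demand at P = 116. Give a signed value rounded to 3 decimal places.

dQ/dP = −2388000/(34.2 + P)² = -105.851. At P = 116, Q = 15898.8.
Ed = (dQ/dP)·(P/Q) = (-105.851) × (116/15898.8) = -0.77230…

-0.772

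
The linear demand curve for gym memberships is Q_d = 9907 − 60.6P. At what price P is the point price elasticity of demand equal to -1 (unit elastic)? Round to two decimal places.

81.74

Ed = −60.6P/(9907 − 60.6P). Set this equal to -1:
60.6P = 1·(9907 − 60.6P) ⇒ 60.6P(1 + 1) = 1·9907
P = 1·9907 / (60.6·2) = 81.7409…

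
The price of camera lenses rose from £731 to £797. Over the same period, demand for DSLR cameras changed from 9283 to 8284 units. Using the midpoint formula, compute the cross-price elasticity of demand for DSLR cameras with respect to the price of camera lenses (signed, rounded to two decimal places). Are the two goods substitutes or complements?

%ΔQ_{DSLR cameras} = (8284 − 9283)/avg = -999/8783.5 = -0.113735…
%ΔP_{camera lenses} = (797 − 731)/avg = 66/764 = 0.086387…
E_cross = (-999/8783.5) / (66/764) = -1.3165…
E_cross < 0 ⇒ the goods are complements.

-1.32; complements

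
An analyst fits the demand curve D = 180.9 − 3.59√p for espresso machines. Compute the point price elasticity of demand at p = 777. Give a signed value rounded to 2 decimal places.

dD/dp = −3.59/(2√p) = -0.0643953. At p = 777, D = 80.8298.
Ed = (dD/dp)·(p/D) = (-0.0643953) × (777/80.8298) = -0.6190…

-0.62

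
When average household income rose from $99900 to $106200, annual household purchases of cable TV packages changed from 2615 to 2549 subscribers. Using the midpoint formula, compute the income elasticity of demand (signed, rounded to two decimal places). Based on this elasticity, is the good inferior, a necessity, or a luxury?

%ΔQ = (2549 − 2615)/[( 2615 + 2549)/2] = -66/2582 = -0.025561…
%ΔIncome = (106200 − 99900)/[( 99900 + 106200)/2] = 6300/103050 = 0.061135…
E_income = (-66/2582) / (6300/103050) = -0.4181…
E_income < 0 ⇒ inferior good.

-0.42; inferior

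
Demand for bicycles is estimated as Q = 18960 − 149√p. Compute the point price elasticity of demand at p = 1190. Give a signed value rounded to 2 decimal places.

dQ/dp = −149/(2√p) = -2.15965. At p = 1190, Q = 13820.
Ed = (dQ/dp)·(p/Q) = (-2.15965) × (1190/13820) = -0.1859…

-0.19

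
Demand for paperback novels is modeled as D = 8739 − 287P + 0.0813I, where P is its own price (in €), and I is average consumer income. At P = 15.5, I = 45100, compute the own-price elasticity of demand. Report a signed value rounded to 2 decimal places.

At the given values, D = 8739 − 287(15.5) + 0.0813(45100) = 7957.13.
∂D/∂P = −287.
E = (-287) × (15.5/7957.13) = -0.5590…

-0.56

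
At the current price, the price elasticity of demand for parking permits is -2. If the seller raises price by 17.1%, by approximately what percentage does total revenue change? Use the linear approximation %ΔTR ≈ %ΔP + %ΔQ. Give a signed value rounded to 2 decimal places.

%ΔQ ≈ Ed × %ΔP = (-2) × (+17.1%) = -34.2000%
%ΔTR ≈ %ΔP + %ΔQ = (+17.1%) + (-34.2000%) = -17.1000%

-17.10%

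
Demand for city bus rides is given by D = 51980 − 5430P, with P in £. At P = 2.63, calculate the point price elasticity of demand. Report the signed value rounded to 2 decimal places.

dD/dP = −5430. At P = 2.63, D = 51980 − 5430(2.63) = 37699.1.
Ed = (dD/dP)·(P/D) = −5430 × (2.63/37699.1) = -0.3788…

-0.38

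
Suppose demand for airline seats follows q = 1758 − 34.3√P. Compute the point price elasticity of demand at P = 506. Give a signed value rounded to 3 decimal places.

dq/dP = −34.3/(2√P) = -0.76241. At P = 506, q = 986.441.
Ed = (dq/dP)·(P/q) = (-0.76241) × (506/986.441) = -0.39108…

-0.391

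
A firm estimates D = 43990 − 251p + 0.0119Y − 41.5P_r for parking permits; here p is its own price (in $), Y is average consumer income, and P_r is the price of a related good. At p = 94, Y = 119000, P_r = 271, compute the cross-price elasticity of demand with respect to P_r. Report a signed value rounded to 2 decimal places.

-1.06

At the given values, D = 43990 − 251(94) + 0.0119(119000) − 41.5(271) = 10565.6.
∂D/∂P_r = -41.5.
E = (-41.5) × (271/10565.6) = -1.0644…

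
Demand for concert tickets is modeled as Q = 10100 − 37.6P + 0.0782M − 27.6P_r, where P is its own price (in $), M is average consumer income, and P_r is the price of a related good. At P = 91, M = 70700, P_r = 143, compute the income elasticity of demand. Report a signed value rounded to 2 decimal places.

0.67

At the given values, Q = 10100 − 37.6(91) + 0.0782(70700) − 27.6(143) = 8260.34.
∂Q/∂M = 0.0782.
E = (0.0782) × (70700/8260.34) = 0.6693…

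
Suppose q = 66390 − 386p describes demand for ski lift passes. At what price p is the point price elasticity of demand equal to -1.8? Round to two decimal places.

Ed = −386p/(66390 − 386p). Set this equal to -1.8:
386p = 1.8·(66390 − 386p) ⇒ 386p(1 + 1.8) = 1.8·66390
p = 1.8·66390 / (386·2.8) = 110.5680…

110.57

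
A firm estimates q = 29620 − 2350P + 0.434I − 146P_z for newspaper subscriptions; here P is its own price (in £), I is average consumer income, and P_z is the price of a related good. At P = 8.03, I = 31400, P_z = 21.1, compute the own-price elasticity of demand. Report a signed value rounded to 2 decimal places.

-0.89

At the given values, q = 29620 − 2350(8.03) + 0.434(31400) − 146(21.1) = 21296.5.
∂q/∂P = −2350.
E = (-2350) × (8.03/21296.5) = -0.8860…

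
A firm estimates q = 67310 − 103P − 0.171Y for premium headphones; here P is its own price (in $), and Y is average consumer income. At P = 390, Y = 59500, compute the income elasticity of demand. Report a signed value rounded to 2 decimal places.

-0.60

At the given values, q = 67310 − 103(390) − 0.171(59500) = 16965.5.
∂q/∂Y = -0.171.
E = (-0.171) × (59500/16965.5) = -0.5997…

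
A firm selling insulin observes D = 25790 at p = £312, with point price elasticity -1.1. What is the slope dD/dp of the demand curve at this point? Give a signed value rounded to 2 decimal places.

Ed = (dD/dp)·(p/D) ⇒ dD/dp = Ed·D/p = (-1.1)·25790/312 = -90.9262…

-90.93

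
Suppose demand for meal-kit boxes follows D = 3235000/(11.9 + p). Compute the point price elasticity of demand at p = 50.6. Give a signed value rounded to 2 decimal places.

-0.81

dD/dp = −3235000/(11.9 + p)² = -828.16. At p = 50.6, D = 51760.
Ed = (dD/dp)·(p/D) = (-828.16) × (50.6/51760) = -0.8096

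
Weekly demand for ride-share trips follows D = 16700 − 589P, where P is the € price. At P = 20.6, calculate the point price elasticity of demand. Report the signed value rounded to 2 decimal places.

dD/dP = −589. At P = 20.6, D = 16700 − 589(20.6) = 4566.6.
Ed = (dD/dP)·(P/D) = −589 × (20.6/4566.6) = -2.6569…

-2.66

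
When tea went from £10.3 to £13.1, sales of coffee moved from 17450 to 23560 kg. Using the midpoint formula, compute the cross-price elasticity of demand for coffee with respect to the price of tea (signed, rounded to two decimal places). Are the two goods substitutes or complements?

%ΔQ_{coffee} = (23560 − 17450)/avg = 6110/20505 = 0.297976…
%ΔP_{tea} = (13.1 − 10.3)/avg = 2.8/11.7 = 0.239316…
E_cross = (6110/20505) / (2.8/11.7) = 1.2451…
E_cross > 0 ⇒ the goods are substitutes.

1.25; substitutes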